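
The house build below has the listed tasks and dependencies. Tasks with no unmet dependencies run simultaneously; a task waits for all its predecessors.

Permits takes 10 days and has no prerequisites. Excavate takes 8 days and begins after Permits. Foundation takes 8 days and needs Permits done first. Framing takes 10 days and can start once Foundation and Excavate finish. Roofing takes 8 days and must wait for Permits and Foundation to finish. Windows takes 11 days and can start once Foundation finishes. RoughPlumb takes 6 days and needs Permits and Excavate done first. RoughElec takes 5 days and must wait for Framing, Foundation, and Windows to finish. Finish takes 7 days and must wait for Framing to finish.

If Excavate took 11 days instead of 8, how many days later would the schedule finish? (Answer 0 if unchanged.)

The binding path is Permits→Excavate→Framing→Finish = 10+8+10+7 = 35; finish at 35 days.
Excavate is on the critical path; changing it to 11 makes that path 38 days.
The critical path is still Permits→Excavate→Framing→Finish; finish is now 38 days.
Change in finish: 38 − 35 = +3 days.

3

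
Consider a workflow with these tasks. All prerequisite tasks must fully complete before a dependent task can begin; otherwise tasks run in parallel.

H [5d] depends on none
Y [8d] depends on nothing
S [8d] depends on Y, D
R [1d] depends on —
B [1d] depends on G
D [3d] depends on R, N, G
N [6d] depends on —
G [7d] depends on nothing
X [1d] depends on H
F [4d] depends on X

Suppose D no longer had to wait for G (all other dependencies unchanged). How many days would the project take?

17

Original critical path: G→D→S = 7+3+8 = 18 ⇒ 18 days.
Without G→D, D's earliest start moves from 7 to 6.
New critical path: N→D→S = 6+3+8 = 17 ⇒ 17 days.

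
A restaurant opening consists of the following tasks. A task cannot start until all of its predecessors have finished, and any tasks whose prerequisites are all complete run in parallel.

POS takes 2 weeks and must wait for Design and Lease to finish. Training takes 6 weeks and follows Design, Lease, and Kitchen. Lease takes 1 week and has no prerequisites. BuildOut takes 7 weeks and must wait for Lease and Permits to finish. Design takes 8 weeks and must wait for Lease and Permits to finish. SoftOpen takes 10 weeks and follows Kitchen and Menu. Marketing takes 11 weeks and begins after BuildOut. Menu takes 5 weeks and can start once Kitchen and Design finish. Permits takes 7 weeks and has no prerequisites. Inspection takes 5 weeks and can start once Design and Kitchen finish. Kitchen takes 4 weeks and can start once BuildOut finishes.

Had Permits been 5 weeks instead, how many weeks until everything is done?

As given, the longest chain is Permits→BuildOut→Kitchen→Menu→SoftOpen = 7+7+4+5+10 = 33, so the finish is 33 weeks.
Permits is on the critical path; changing it to 5 makes that path 31 weeks.
No other chain overtakes it, so the finish is 31 weeks.

31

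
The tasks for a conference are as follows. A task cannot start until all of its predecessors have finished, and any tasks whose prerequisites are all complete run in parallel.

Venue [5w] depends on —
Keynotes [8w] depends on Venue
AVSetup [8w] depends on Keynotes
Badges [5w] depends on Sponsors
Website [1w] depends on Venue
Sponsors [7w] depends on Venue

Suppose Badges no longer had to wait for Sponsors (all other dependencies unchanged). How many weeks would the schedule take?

21

Original critical path: Venue→Keynotes→AVSetup = 5+8+8 = 21 ⇒ 21 weeks.
Without Sponsors→Badges, Badges's earliest start moves from 12 to 0.
After: Venue→Keynotes→AVSetup = 5+8+8 = 21 → 21 weeks.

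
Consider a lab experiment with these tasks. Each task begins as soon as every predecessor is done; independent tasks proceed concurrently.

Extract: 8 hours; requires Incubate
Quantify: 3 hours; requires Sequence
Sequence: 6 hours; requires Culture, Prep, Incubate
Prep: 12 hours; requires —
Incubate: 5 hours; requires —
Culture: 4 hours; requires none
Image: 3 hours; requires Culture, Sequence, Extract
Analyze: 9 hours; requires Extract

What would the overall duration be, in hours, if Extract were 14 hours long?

Baseline: Incubate→Extract→Analyze = 5+8+9 = 22 → 22 hours.
Extract is on the critical path; changing it to 14 makes that path 28 hours.
No other chain overtakes it, so the finish is 28 hours.

28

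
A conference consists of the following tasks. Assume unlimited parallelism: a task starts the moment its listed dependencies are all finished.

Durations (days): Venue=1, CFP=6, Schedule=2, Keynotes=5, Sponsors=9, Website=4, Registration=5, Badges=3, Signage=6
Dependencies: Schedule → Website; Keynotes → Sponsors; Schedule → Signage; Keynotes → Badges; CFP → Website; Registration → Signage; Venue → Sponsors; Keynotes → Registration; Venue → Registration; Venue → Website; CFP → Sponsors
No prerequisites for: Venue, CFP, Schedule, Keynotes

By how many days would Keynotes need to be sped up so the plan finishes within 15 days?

Current finish: 16 days; target: 15.
Keynotes is on every critical path, so each day cut from Keynotes cuts the finish by one (this holds down to a finish of 15).
Need 16 − 15 = 1 day off Keynotes → Keynotes becomes 4 days, finish becomes 15.

1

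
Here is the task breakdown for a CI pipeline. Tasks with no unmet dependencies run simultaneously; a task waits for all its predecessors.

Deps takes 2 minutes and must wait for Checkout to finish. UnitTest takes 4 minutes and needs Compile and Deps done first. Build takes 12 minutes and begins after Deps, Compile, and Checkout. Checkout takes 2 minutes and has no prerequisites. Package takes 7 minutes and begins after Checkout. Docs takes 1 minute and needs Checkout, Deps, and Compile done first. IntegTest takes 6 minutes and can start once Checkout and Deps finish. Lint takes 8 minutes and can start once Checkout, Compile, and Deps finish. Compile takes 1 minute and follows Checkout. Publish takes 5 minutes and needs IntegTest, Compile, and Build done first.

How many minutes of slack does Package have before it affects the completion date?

12

Checkout→Deps→Build→Publish = 2+2+12+5 = 21 sets the makespan at 21 minutes.
The longest chain containing Package totals 9 minutes.
Slack of Package = 14 − 2 = 12 minutes.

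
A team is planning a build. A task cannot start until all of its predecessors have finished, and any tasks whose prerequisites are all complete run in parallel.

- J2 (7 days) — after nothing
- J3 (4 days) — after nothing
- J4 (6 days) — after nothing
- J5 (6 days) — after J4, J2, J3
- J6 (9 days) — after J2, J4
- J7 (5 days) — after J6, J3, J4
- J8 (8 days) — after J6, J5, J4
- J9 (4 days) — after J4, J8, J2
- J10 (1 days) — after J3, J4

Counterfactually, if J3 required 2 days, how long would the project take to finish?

28

As given, the longest chain is J2→J6→J8→J9 = 7+9+8+4 = 28, so the finish is 28 days.
The longest path through J3 is only 22 days, so J3 has float 6.
No other chain overtakes it, so the finish is 28 days.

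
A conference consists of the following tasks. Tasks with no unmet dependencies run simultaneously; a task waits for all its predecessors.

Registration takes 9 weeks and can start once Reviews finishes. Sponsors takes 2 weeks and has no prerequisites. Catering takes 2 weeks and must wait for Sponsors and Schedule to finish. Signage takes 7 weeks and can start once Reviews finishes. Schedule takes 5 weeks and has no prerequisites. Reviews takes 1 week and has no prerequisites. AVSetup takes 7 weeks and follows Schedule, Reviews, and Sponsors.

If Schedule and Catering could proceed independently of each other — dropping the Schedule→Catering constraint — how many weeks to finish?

12

With the dependency in place, Schedule→AVSetup = 5+7 = 12 sets the finish at 12 weeks.
Without Schedule→Catering, Catering's earliest start moves from 5 to 2.
The longest chain is now Schedule→AVSetup = 5+7 = 12, so the project takes 12 weeks.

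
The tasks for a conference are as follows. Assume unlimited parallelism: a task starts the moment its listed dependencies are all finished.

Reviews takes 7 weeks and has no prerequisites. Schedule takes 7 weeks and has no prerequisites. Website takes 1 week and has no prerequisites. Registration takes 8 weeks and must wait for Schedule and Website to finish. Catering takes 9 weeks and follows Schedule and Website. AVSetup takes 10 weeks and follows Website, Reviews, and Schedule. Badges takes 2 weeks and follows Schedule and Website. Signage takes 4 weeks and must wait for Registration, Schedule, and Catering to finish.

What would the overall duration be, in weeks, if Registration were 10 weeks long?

The binding path is Schedule→Catering→Signage = 7+9+4 = 20; finish at 20 weeks.
Registration is off the critical path — its longest chain is 19 weeks, giving 1 of slack.
New critical path: Schedule→Registration→Signage = 7+10+4 = 21 ⇒ 21 weeks.

21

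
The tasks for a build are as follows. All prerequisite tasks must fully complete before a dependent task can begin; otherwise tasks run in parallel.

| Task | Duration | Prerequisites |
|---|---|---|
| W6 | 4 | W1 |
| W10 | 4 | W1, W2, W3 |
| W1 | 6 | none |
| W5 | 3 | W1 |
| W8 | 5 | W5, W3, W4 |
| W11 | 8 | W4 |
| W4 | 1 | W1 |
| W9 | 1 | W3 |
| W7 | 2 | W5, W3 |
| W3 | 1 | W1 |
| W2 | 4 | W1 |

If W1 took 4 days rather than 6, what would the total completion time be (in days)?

The binding path is W1→W4→W11 = 6+1+8 = 15; finish at 15 days.
Since W1 is critical, the -2 change carries straight to that chain (now 13 days).
No other chain overtakes it, so the finish is 13 days.

13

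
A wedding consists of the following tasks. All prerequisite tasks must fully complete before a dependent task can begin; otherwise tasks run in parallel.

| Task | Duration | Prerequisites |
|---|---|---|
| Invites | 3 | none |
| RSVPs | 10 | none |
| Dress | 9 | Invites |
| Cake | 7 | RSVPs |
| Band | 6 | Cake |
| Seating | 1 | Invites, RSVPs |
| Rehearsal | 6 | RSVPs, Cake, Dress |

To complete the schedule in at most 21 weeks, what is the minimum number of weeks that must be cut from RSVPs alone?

Current finish: 23 weeks; target: 21.
RSVPs is on every critical path, so each week cut from RSVPs cuts the finish by one (this holds down to a finish of 18).
Need 23 − 21 = 2 weeks off RSVPs → RSVPs becomes 8 weeks, finish becomes 21.

2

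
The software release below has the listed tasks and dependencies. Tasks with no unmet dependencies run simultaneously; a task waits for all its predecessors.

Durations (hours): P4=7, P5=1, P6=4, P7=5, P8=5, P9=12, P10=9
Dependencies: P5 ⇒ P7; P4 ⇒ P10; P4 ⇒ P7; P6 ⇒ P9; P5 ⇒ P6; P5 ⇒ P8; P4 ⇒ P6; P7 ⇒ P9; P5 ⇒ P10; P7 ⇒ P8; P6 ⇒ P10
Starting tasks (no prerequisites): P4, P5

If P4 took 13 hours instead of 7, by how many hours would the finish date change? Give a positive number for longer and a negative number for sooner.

Critical path before the change: P4→P7→P9 = 7+5+12 = 24 giving 24 hours.
Since P4 is critical, the +6 change carries straight to that chain (now 30 hours).
That remains the longest chain; total 30 hours.
Change in finish: 30 − 24 = +6 hours.

6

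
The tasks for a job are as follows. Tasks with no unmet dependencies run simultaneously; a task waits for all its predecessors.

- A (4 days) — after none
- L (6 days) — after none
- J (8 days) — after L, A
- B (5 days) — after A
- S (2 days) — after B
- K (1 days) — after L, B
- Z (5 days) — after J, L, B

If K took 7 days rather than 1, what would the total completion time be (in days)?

19

Baseline: L→J→Z = 6+8+5 = 19 → 19 days.
K is off the critical path — its longest chain is 10 days, giving 9 of slack.
No other chain overtakes it, so the finish is 19 days.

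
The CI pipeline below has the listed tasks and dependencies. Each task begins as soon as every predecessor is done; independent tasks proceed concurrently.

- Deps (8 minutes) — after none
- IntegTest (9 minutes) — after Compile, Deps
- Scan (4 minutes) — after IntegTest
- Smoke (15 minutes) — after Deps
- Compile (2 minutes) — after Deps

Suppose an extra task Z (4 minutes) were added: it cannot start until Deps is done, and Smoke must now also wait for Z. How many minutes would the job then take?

Originally the job takes 23 minutes.
With Z inserted, Smoke now waits for max(Deps, Z).
New critical path: Deps→Z→Smoke = 8+4+15 = 27 ⇒ 27 minutes.

27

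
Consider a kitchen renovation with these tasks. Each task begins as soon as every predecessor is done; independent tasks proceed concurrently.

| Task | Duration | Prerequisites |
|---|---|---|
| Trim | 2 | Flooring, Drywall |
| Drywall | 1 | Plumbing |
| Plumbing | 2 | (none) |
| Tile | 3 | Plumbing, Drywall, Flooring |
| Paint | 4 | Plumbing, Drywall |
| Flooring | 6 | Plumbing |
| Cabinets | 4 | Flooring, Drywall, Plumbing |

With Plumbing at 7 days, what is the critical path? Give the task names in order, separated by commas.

Plumbing, Flooring, Cabinets

The binding path is Plumbing→Flooring→Cabinets = 2+6+4 = 12; finish at 12 days.
Since Plumbing is critical, the +5 change carries straight to that chain (now 17 days).
That remains the longest chain; total 17 days.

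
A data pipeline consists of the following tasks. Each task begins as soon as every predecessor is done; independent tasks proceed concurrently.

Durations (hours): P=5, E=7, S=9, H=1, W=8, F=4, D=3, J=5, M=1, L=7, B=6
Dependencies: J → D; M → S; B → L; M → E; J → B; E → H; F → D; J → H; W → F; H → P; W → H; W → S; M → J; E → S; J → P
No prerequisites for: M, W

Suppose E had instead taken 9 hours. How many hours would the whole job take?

19

Critical path before the change: M→J→B→L = 1+5+6+7 = 19 giving 19 hours.
E has 2 hours of float (longest path through it is 17).
That remains the longest chain; total 19 hours.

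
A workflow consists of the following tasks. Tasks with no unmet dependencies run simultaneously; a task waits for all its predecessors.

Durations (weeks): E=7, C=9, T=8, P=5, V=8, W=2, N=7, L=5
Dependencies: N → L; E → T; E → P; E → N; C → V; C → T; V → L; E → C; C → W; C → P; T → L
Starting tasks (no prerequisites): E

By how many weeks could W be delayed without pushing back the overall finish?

E→C→T→L = 7+9+8+5 = 29 sets the makespan at 29 weeks.
W finishes as early as 18 and must finish by 29.
Slack of W = 27 − 16 = 11 weeks.

11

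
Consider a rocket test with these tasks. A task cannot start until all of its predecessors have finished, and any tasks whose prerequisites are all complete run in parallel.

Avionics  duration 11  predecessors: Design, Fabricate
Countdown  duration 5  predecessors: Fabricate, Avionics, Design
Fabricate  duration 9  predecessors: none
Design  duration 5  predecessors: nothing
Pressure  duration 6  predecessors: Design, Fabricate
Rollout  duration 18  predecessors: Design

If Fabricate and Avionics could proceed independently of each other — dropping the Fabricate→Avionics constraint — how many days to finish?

23

Before: longest chain Fabricate→Avionics→Countdown = 9+11+5 = 25, finish 25.
Without Fabricate→Avionics, Avionics's earliest start moves from 9 to 5.
New critical path: Design→Rollout = 5+18 = 23 ⇒ 23 days.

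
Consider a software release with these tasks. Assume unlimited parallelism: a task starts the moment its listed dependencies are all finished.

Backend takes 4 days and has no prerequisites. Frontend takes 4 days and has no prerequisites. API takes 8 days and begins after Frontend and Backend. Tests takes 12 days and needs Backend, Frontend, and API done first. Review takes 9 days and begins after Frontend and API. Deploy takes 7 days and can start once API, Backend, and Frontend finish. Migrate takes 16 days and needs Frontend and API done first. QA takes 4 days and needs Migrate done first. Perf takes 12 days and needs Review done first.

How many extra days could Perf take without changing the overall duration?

0

Backend→API→Review→Perf = 4+8+9+12 = 33 sets the makespan at 33 days.
The longest chain containing Perf totals 33 days.
Slack of Perf = 21 − 21 = 0 days.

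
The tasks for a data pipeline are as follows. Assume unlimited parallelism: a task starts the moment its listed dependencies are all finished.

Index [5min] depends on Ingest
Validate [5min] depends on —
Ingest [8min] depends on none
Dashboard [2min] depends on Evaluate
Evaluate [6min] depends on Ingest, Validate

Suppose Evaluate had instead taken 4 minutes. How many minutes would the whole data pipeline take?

Critical path before the change: Ingest→Evaluate→Dashboard = 8+6+2 = 16 giving 16 minutes.
Since Evaluate is critical, the -2 change carries straight to that chain (now 14 minutes).
The critical path is still Ingest→Evaluate→Dashboard; finish is now 14 minutes.

14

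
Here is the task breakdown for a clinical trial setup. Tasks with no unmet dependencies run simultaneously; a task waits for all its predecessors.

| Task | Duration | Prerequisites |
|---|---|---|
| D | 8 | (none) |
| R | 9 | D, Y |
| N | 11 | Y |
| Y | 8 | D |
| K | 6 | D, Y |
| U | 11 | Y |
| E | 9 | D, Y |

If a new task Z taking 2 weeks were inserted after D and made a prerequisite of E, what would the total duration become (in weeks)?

27

Originally the clinical trial setup takes 27 weeks.
With Z inserted, E now waits for max(D, Y, Z).
New critical path: D→Y→N = 8+8+11 = 27 ⇒ 27 weeks.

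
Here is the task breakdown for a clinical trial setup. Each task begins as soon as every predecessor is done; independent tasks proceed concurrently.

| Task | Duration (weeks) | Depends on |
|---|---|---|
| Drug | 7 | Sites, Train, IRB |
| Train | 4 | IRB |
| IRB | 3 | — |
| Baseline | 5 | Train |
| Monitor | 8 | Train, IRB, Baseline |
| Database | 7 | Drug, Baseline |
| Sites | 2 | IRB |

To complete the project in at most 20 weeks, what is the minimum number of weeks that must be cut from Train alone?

1

Current finish: 21 weeks; target: 20.
Train is on every critical path, so each week cut from Train cuts the finish by one (this holds down to a finish of 19).
Need 21 − 20 = 1 week off Train → Train becomes 3 weeks, finish becomes 20.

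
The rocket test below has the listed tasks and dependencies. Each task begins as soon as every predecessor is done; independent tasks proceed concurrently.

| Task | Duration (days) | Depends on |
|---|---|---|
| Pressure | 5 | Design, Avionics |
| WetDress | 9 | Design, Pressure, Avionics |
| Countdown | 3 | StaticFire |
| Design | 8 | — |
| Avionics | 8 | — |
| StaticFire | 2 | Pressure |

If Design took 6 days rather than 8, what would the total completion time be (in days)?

The binding path is Design→Pressure→WetDress = 8+5+9 = 22; finish at 22 days.
Since Design is critical, the -2 change carries straight to that chain (now 20 days).
New critical path: Avionics→Pressure→WetDress = 8+5+9 = 22 ⇒ 22 days.

22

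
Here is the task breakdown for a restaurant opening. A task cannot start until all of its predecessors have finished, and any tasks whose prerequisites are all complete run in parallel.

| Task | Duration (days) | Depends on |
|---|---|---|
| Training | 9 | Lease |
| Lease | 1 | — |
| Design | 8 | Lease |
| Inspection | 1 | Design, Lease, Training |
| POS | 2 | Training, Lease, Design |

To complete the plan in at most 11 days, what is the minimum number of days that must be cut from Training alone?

1

Current finish: 12 days; target: 11.
Training is on every critical path, so each day cut from Training cuts the finish by one (this holds down to a finish of 11).
Need 12 − 11 = 1 day off Training → Training becomes 8 days, finish becomes 11.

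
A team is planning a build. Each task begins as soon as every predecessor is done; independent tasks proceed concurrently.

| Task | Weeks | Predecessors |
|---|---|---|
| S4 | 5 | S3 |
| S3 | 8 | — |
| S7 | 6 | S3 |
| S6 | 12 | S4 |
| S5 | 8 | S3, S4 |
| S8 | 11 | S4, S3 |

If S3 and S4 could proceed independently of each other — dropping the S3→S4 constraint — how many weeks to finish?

19

Before: longest chain S3→S4→S6 = 8+5+12 = 25, finish 25.
Without S3→S4, S4's earliest start moves from 8 to 0.
New critical path: S3→S8 = 8+11 = 19 ⇒ 19 weeks.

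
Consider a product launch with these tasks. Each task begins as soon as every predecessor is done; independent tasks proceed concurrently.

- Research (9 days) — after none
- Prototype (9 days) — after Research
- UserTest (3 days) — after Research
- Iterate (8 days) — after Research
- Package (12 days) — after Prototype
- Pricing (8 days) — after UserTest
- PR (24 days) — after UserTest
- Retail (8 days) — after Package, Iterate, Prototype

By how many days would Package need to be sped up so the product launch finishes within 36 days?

Current finish: 38 days; target: 36.
Package is on every critical path, so each day cut from Package cuts the finish by one (this holds down to a finish of 36).
Need 38 − 36 = 2 days off Package → Package becomes 10 days, finish becomes 36.

2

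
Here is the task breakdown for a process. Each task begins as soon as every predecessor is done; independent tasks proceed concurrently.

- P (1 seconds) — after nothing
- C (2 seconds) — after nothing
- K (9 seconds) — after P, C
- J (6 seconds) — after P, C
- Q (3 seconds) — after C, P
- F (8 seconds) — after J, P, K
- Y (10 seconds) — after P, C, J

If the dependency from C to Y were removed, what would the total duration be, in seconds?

With the dependency in place, C→K→F = 2+9+8 = 19 sets the finish at 19 seconds.
Dropping C→Y doesn't change Y's earliest start (8); another predecessor still binds.
After: C→K→F = 2+9+8 = 19 → 19 seconds.

19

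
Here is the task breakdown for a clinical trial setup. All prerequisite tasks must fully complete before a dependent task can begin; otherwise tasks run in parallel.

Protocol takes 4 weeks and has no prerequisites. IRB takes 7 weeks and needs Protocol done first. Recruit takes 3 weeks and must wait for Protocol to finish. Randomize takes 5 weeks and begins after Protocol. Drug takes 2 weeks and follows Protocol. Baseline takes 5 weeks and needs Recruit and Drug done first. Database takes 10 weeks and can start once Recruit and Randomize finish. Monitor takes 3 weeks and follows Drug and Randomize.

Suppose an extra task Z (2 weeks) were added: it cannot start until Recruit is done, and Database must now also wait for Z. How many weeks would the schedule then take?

Originally the schedule takes 19 weeks.
With Z inserted, Database now waits for max(Recruit, Randomize, Z).
New critical path: Protocol→Recruit→Z→Database = 4+3+2+10 = 19 ⇒ 19 weeks.

19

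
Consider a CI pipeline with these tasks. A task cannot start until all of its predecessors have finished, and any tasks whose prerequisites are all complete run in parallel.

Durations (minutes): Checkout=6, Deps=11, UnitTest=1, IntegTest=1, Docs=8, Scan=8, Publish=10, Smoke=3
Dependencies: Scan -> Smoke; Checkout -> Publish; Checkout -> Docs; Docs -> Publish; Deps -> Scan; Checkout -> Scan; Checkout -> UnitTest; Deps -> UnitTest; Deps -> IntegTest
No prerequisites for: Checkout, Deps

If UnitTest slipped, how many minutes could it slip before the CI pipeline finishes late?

12

Checkout→Docs→Publish = 6+8+10 = 24 sets the makespan at 24 minutes.
UnitTest finishes as early as 12 and must finish by 24.
Float = 24 − 12 = 12.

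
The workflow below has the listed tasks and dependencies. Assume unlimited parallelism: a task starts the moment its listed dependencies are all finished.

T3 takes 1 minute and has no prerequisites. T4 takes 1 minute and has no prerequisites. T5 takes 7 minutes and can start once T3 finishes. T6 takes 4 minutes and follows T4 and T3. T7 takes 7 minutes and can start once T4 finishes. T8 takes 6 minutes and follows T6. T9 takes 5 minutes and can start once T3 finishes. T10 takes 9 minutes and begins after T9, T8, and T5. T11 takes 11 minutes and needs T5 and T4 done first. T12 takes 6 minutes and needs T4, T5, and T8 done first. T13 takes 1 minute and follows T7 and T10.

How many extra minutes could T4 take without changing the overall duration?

0

The longest chain is T3→T6→T8→T10→T13 = 1+4+6+9+1 = 21; overall finish 21 minutes.
T4 finishes as early as 1 and must finish by 1.
Slack of T4 = 0 − 0 = 0 minutes.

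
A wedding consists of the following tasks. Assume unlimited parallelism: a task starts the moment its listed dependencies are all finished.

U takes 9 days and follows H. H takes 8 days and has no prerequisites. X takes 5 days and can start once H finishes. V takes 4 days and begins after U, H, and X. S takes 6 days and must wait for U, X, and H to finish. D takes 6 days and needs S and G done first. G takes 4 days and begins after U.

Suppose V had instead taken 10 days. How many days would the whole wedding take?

Baseline: H→U→S→D = 8+9+6+6 = 29 → 29 days.
The longest path through V is only 21 days, so V has float 8.
No other chain overtakes it, so the finish is 29 days.

29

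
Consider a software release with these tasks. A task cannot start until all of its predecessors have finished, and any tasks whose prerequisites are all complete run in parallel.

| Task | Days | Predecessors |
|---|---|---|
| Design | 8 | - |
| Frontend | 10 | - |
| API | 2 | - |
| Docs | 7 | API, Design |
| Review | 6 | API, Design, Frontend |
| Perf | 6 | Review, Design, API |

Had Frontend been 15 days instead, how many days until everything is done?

Actual critical path: Frontend→Review→Perf = 10+6+6 = 22 ⇒ 22 days.
Frontend lies on that path, so at 15 days the path becomes 27 days.
The critical path is still Frontend→Review→Perf; finish is now 27 days.

27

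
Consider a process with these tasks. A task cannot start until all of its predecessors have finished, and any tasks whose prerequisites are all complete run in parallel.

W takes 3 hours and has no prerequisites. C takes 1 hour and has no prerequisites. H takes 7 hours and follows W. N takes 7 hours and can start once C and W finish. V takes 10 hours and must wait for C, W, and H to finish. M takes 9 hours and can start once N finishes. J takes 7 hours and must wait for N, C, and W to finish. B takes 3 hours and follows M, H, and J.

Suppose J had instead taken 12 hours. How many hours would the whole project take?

25

As given, the longest chain is W→N→M→B = 3+7+9+3 = 22, so the finish is 22 hours.
The longest path through J is only 20 hours, so J has float 2.
New critical path: W→N→J→B = 3+7+12+3 = 25 ⇒ 25 hours.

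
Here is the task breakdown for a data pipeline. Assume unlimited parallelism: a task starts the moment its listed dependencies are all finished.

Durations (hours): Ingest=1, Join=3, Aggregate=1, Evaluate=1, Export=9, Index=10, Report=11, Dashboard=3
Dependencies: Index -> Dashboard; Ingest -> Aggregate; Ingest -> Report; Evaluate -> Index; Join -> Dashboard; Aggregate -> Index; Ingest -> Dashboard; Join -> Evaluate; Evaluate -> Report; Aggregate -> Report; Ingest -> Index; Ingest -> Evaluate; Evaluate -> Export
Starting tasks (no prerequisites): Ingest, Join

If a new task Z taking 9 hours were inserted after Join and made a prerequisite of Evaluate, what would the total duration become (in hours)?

26

Originally the plan takes 17 hours.
With Z inserted, Evaluate now waits for max(Join, Ingest, Z).
New critical path: Join→Z→Evaluate→Index→Dashboard = 3+9+1+10+3 = 26 ⇒ 26 hours.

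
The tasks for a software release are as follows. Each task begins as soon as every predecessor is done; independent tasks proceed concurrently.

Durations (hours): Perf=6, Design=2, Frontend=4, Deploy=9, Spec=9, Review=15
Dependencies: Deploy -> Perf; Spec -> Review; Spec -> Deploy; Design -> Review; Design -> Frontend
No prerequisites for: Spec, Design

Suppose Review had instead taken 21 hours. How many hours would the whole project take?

Baseline: Spec→Review = 9+15 = 24 → 24 hours.
Since Review is critical, the +6 change carries straight to that chain (now 30 hours).
The critical path is still Spec→Review; finish is now 30 hours.

30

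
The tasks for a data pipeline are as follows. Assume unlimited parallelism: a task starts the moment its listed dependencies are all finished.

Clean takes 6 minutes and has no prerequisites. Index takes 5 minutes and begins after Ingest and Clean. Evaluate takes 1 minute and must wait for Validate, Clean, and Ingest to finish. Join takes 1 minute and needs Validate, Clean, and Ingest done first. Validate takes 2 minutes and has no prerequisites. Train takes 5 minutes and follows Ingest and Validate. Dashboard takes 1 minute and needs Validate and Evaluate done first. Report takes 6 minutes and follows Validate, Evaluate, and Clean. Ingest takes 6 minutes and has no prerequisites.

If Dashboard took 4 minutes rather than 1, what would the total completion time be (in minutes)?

13

Critical path before the change: Ingest→Evaluate→Report = 6+1+6 = 13 giving 13 minutes.
Dashboard is off the critical path — its longest chain is 8 minutes, giving 5 of slack.
That remains the longest chain; total 13 minutes.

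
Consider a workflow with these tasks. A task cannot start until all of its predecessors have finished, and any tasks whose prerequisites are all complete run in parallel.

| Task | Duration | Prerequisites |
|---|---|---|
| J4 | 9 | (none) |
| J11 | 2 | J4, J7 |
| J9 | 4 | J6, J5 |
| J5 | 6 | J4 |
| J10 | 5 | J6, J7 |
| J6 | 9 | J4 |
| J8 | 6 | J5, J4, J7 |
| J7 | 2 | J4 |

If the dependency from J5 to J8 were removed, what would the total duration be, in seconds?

23

Original critical path: J4→J6→J10 = 9+9+5 = 23 ⇒ 23 seconds.
Without J5→J8, J8's earliest start moves from 15 to 11.
The longest chain is now J4→J6→J10 = 9+9+5 = 23, so the project takes 23 seconds.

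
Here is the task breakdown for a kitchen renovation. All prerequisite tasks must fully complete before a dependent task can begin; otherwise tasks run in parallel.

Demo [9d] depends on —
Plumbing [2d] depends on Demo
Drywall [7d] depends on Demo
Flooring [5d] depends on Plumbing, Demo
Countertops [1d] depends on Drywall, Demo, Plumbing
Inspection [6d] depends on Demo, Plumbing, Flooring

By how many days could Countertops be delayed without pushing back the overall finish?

5

The longest chain is Demo→Plumbing→Flooring→Inspection = 9+2+5+6 = 22; overall finish 22 days.
The longest chain containing Countertops totals 17 days.
Slack of Countertops = 21 − 16 = 5 days.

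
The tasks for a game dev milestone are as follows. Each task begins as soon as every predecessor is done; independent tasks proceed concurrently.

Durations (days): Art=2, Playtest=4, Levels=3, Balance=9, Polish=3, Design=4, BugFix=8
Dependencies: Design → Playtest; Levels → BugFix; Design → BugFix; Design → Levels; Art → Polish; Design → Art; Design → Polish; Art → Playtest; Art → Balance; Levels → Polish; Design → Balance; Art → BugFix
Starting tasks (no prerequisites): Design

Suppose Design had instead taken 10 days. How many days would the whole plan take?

The binding path is Design→Art→Balance = 4+2+9 = 15; finish at 15 days.
Design is on the critical path; changing it to 10 makes that path 21 days.
No other chain overtakes it, so the finish is 21 days.

21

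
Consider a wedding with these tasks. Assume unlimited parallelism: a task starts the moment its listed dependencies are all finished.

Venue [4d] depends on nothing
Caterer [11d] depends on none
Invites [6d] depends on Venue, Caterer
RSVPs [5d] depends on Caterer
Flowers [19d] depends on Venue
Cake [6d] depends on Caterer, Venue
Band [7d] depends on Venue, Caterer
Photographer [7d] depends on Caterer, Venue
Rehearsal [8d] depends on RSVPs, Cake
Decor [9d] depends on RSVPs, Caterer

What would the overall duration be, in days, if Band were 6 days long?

Actual critical path: Caterer→RSVPs→Decor = 11+5+9 = 25 ⇒ 25 days.
The longest path through Band is only 18 days, so Band has float 7.
That remains the longest chain; total 25 days.

25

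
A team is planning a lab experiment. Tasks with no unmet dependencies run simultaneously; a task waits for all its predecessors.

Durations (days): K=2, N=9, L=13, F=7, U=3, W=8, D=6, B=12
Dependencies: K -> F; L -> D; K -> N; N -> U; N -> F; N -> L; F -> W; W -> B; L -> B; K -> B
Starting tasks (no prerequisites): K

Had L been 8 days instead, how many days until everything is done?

As given, the longest chain is K→N→F→W→B = 2+9+7+8+12 = 38, so the finish is 38 days.
The longest path through L is only 36 days, so L has float 2.
The critical path is still K→N→F→W→B; finish is now 38 days.

38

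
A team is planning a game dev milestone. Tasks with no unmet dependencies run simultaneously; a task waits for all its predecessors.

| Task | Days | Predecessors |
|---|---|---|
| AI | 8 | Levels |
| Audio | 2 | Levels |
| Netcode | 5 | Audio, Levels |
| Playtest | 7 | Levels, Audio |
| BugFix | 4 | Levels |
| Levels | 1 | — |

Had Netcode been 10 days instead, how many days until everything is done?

Baseline: Levels→Audio→Playtest = 1+2+7 = 10 → 10 days.
Netcode has 2 days of float (longest path through it is 8).
Now Levels→Audio→Netcode = 1+2+10 = 13 is longest, so the finish becomes 13 days.

13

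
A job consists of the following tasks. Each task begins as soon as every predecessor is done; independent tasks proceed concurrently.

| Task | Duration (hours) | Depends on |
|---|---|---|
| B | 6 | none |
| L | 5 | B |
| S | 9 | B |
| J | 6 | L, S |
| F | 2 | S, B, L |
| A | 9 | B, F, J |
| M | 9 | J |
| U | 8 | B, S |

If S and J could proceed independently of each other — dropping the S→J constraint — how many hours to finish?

26

Before: longest chain B→S→J→A = 6+9+6+9 = 30, finish 30.
Without S→J, J's earliest start moves from 15 to 11.
New critical path: B→L→J→A = 6+5+6+9 = 26 ⇒ 26 hours.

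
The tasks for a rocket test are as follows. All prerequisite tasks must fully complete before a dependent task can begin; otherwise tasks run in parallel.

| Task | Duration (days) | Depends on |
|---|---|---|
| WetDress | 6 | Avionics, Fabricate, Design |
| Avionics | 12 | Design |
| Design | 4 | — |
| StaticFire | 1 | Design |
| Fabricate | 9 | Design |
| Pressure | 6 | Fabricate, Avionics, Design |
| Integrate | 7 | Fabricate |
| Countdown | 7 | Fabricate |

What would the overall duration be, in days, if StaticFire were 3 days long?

22

The binding path is Design→Avionics→Pressure = 4+12+6 = 22; finish at 22 days.
The longest path through StaticFire is only 5 days, so StaticFire has float 17.
The critical path is still Design→Avionics→Pressure; finish is now 22 days.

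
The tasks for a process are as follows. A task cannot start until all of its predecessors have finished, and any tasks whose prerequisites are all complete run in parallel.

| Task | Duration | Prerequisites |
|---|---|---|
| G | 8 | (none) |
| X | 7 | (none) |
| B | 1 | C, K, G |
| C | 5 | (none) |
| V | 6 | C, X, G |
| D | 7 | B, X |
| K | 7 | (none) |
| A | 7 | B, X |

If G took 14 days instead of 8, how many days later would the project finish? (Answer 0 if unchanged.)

As given, the longest chain is G→B→A = 8+1+7 = 16, so the finish is 16 days.
Since G is critical, the +6 change carries straight to that chain (now 22 days).
That remains the longest chain; total 22 days.
Change in finish: 22 − 16 = +6 days.

6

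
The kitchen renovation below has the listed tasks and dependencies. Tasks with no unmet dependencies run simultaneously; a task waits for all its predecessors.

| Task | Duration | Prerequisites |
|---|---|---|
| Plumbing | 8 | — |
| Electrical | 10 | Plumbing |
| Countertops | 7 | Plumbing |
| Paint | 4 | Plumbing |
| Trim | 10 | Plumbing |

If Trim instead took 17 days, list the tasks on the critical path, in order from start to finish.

Actual critical path: Plumbing→Trim = 8+10 = 18 ⇒ 18 days.
Trim lies on that path, so at 17 days the path becomes 25 days.
The critical path is still Plumbing→Trim; finish is now 25 days.

Plumbing, Trim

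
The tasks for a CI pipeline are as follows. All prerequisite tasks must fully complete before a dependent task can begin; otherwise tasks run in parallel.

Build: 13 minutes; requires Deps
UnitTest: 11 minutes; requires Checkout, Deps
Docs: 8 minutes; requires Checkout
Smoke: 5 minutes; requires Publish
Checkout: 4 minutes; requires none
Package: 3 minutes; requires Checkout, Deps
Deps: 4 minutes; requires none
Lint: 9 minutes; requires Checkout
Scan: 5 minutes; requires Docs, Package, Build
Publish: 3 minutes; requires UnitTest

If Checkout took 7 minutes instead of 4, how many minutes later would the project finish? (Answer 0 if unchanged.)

3

As given, the longest chain is Checkout→UnitTest→Publish→Smoke = 4+11+3+5 = 23, so the finish is 23 minutes.
Checkout is on the critical path; changing it to 7 makes that path 26 minutes.
The critical path is still Checkout→UnitTest→Publish→Smoke; finish is now 26 minutes.
Change in finish: 26 − 23 = +3 minutes.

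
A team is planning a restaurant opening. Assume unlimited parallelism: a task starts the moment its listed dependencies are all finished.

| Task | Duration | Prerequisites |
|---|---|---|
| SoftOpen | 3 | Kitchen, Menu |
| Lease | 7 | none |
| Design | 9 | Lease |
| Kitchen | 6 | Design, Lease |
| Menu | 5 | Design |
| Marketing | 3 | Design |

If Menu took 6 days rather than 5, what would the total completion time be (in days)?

Critical path before the change: Lease→Design→Kitchen→SoftOpen = 7+9+6+3 = 25 giving 25 days.
Menu has 1 day of float (longest path through it is 24).
No other chain overtakes it, so the finish is 25 days.

25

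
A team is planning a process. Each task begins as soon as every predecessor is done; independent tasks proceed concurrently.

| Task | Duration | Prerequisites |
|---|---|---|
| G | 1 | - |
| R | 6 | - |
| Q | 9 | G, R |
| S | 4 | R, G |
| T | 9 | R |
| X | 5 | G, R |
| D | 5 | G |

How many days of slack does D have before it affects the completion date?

The longest chain is R→Q = 6+9 = 15; overall finish 15 days.
D finishes as early as 6 and must finish by 15.
So D can slip 15 − 6 = 9 days.

9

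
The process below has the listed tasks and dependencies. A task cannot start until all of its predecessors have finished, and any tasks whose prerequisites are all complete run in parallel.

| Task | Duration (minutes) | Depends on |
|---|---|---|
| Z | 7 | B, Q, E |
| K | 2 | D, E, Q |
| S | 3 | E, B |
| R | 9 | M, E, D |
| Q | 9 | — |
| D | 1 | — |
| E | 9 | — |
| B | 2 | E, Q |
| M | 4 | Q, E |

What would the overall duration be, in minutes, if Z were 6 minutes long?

Baseline: E→M→R = 9+4+9 = 22 → 22 minutes.
The longest path through Z is only 18 minutes, so Z has float 4.
No other chain overtakes it, so the finish is 22 minutes.

22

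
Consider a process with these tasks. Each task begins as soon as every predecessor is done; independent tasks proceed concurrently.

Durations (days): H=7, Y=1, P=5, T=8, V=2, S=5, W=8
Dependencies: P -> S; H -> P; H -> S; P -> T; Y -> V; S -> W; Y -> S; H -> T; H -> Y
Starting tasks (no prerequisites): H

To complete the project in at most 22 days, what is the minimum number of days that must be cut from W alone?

3

Current finish: 25 days; target: 22.
W is on every critical path, so each day cut from W cuts the finish by one (this holds down to a finish of 20).
Need 25 − 22 = 3 days off W → W becomes 5 days, finish becomes 22.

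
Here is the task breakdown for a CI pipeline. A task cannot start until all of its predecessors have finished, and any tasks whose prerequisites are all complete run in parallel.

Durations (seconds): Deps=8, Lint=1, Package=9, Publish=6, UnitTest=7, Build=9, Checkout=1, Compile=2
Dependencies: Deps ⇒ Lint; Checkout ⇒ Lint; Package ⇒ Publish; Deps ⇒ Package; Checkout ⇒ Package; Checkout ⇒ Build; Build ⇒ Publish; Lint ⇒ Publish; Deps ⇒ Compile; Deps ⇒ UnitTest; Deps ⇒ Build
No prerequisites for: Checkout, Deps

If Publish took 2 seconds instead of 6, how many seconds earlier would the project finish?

Critical path before the change: Deps→Build→Publish = 8+9+6 = 23 giving 23 seconds.
Publish lies on that path, so at 2 seconds the path becomes 19 seconds.
No other chain overtakes it, so the finish is 19 seconds.
Change in finish: 19 − 23 = -4 seconds.

4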